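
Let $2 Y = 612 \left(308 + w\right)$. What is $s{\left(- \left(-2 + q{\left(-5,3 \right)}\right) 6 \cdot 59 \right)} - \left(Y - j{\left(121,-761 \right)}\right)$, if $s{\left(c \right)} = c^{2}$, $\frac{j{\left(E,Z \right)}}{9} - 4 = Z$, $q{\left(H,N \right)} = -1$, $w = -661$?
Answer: $1229049$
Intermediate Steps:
$Y = -108018$ ($Y = \frac{612 \left(308 - 661\right)}{2} = \frac{612 \left(-353\right)}{2} = \frac{1}{2} \left(-216036\right) = -108018$)
$j{\left(E,Z \right)} = 36 + 9 Z$
$s{\left(- \left(-2 + q{\left(-5,3 \right)}\right) 6 \cdot 59 \right)} - \left(Y - j{\left(121,-761 \right)}\right) = \left(- \left(-2 - 1\right) 6 \cdot 59\right)^{2} - \left(-108018 - \left(36 + 9 \left(-761\right)\right)\right) = \left(- \left(-3\right) 6 \cdot 59\right)^{2} - \left(-108018 - \left(36 - 6849\right)\right) = \left(- \left(-18\right) 59\right)^{2} - \left(-108018 - -6813\right) = \left(\left(-1\right) \left(-1062\right)\right)^{2} - \left(-108018 + 6813\right) = 1062^{2} - -101205 = 1127844 + 101205 = 1229049$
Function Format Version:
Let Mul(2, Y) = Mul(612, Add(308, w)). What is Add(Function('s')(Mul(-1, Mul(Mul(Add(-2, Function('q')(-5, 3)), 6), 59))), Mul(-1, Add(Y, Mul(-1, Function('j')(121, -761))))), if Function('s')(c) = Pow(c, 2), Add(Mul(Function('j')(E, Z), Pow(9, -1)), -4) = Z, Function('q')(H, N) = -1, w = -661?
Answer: 1229049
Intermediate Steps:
Y = -108018 (Y = Mul(Rational(1, 2), Mul(612, Add(308, -661))) = Mul(Rational(1, 2), Mul(612, -353)) = Mul(Rational(1, 2), -216036) = -108018)
Function('j')(E, Z) = Add(36, Mul(9, Z))
Add(Function('s')(Mul(-1, Mul(Mul(Add(-2, Function('q')(-5, 3)), 6), 59))), Mul(-1, Add(Y, Mul(-1, Function('j')(121, -761))))) = Add(Pow(Mul(-1, Mul(Mul(Add(-2, -1), 6), 59)), 2), Mul(-1, Add(-108018, Mul(-1, Add(36, Mul(9, -761)))))) = Add(Pow(Mul(-1, Mul(Mul(-3, 6), 59)), 2), Mul(-1, Add(-108018, Mul(-1, Add(36, -6849))))) = Add(Pow(Mul(-1, Mul(-18, 59)), 2), Mul(-1, Add(-108018, Mul(-1, -6813)))) = Add(Pow(Mul(-1, -1062), 2), Mul(-1, Add(-108018, 6813))) = Add(Pow(1062, 2), Mul(-1, -101205)) = Add(1127844, 101205) = 1229049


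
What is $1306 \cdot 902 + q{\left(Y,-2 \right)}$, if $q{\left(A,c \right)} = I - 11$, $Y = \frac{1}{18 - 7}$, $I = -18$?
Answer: $1177983$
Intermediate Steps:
$Y = \frac{1}{11} \approx 0.090909$
$q{\left(A,c \right)} = -29$ ($q{\left(A,c \right)} = -18 - 11 = -29$)
$1306 \cdot 902 + q{\left(Y,-2 \right)} = 1306 \cdot 902 - 29 = 1178012 - 29 = 1177983$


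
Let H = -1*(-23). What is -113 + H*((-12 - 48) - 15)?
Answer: -1838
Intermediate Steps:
H = 23
-113 + H*((-12 - 48) - 15) = -113 + 23*((-12 - 48) - 15) = -113 + 23*(-60 - 15) = -113 + 23*(-75) = -113 - 1725 = -1838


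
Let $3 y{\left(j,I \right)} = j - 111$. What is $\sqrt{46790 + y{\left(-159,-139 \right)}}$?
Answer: $10 \sqrt{467} \approx 216.1$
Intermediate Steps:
$y{\left(j,I \right)} = -37 + \frac{j}{3}$ ($y{\left(j,I \right)} = \frac{j - 111}{3} = \frac{-111 + j}{3} = -37 + \frac{j}{3}$)
$\sqrt{46790 + y{\left(-159,-139 \right)}} = \sqrt{46790 + \left(-37 + \frac{1}{3} \left(-159\right)\right)} = \sqrt{46790 - 90} = \sqrt{46700} = 10 \sqrt{467}$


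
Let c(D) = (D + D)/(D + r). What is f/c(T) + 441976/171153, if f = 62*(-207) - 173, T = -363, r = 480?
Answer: 86928253961/41419026 ≈ 2098.8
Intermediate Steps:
f = -13007 (f = -12834 - 173 = -13007)
c(D) = 2*D/(480 + D) (c(D) = (D + D)/(D + 480) = (2*D)/(480 + D) = 2*D/(480 + D))
f/c(T) + 441976/171153 = -13007/(2*(-363)/(480 - 363)) + 441976/171153 = -13007/(2*(-363)/117) + 441976*(1/171153) = -13007/(2*(-363)*(1/117)) + 441976/171153 = -13007/(-242/39) + 441976/171153 = -13007*(-39/242) + 441976/171153 = 507273/242 + 441976/171153 = 86928253961/41419026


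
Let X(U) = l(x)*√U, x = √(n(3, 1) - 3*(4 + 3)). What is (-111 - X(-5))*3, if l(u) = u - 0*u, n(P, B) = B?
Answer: -303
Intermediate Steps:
x = 2*I*√5 (x = √(1 - 3*(4 + 3)) = √(1 - 3*7) = √(1 - 21) = √(-20) = 2*I*√5 ≈ 4.4721*I)
l(u) = u (l(u) = u - 1*0 = u + 0 = u)
X(U) = 2*I*√5*√U (X(U) = (2*I*√5)*√U = 2*I*√5*√U)
(-111 - X(-5))*3 = (-111 - 2*I*√5*√(-5))*3 = (-111 - 2*I*√5*I*√5)*3 = (-111 - 1*(-10))*3 = (-111 + 10)*3 = -101*3 = -303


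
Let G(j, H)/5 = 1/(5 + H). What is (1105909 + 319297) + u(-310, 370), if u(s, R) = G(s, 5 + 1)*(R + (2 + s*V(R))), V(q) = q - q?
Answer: 15679126/11 ≈ 1.4254e+6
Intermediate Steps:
V(q) = 0
G(j, H) = 5/(5 + H)
u(s, R) = 10/11 + 5*R/11 (u(s, R) = (5/(5 + (5 + 1)))*(R + (2 + s*0)) = (5/(5 + 6))*(R + (2 + 0)) = (5/11)*(R + 2) = (5*(1/11))*(2 + R) = 5*(2 + R)/11 = 10/11 + 5*R/11)
(1105909 + 319297) + u(-310, 370) = (1105909 + 319297) + (10/11 + (5/11)*370) = 1425206 + (10/11 + 1850/11) = 1425206 + 1860/11 = 15679126/11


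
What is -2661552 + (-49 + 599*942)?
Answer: -2097343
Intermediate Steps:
-2661552 + (-49 + 599*942) = -2661552 + (-49 + 564258) = -2661552 + 564209 = -2097343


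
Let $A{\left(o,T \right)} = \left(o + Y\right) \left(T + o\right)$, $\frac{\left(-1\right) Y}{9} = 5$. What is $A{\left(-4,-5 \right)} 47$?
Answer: $20727$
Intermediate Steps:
$Y = -45$ ($Y = \left(-9\right) 5 = -45$)
$A{\left(o,T \right)} = \left(-45 + o\right) \left(T + o\right)$ ($A{\left(o,T \right)} = \left(o - 45\right) \left(T + o\right) = \left(-45 + o\right) \left(T + o\right)$)
$A{\left(-4,-5 \right)} 47 = \left(\left(-4\right)^{2} - -225 - -180 - -20\right) 47 = \left(16 + 225 + 180 + 20\right) 47 = 441 \cdot 47 = 20727$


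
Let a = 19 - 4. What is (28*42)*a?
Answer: 17640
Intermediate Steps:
a = 15
(28*42)*a = (28*42)*15 = 1176*15 = 17640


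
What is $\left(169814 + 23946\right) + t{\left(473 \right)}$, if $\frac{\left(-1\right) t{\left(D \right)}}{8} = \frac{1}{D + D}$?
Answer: $\frac{91648476}{473} \approx 1.9376 \cdot 10^{5}$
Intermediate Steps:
$t{\left(D \right)} = - \frac{4}{D}$ ($t{\left(D \right)} = - \frac{8}{D + D} = - \frac{8}{2 D} = - 8 \frac{1}{2 D} = - \frac{4}{D}$)
$\left(169814 + 23946\right) + t{\left(473 \right)} = \left(169814 + 23946\right) - \frac{4}{473} = 193760 - \frac{4}{473} = \frac{91648476}{473}$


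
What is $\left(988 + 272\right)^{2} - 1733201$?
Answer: $-145601$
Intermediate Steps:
$\left(988 + 272\right)^{2} - 1733201 = 1260^{2} - 1733201 = 1587600 - 1733201 = -145601$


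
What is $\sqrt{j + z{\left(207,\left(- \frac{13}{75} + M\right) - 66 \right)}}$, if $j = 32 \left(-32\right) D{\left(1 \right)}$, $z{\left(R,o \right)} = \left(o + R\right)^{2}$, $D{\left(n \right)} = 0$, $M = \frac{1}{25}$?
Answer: $\frac{2113}{15} \approx 140.87$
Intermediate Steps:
$M = \frac{1}{25} \approx 0.04$
$z{\left(R,o \right)} = \left(R + o\right)^{2}$
$j = 0$ ($j = 32 \left(-32\right) 0 = \left(-1024\right) 0 = 0$)
$\sqrt{j + z{\left(207,\left(- \frac{13}{75} + M\right) - 66 \right)}} = \sqrt{0 + \left(207 - \left(\frac{1649}{25} + \frac{13}{75}\right)\right)^{2}} = \sqrt{0 + \left(207 + \left(\left(\left(-13\right) \frac{1}{75} + \frac{1}{25}\right) - 66\right)\right)^{2}} = \sqrt{0 + \left(207 + \left(\left(- \frac{13}{75} + \frac{1}{25}\right) - 66\right)\right)^{2}} = \sqrt{0 + \left(207 - \frac{992}{15}\right)^{2}} = \sqrt{0 + \left(\frac{2113}{15}\right)^{2}} = \sqrt{0 + \frac{4464769}{225}} = \sqrt{\frac{4464769}{225}} = \frac{2113}{15}$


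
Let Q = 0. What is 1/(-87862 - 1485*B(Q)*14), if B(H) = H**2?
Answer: -1/87862 ≈ -1.1381e-5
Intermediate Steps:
1/(-87862 - 1485*B(Q)*14) = 1/(-87862 - 1485*0**2*14) = 1/(-87862 - 0*14) = 1/(-87862 - 1485*0) = 1/(-87862 + 0) = 1/(-87862) = -1/87862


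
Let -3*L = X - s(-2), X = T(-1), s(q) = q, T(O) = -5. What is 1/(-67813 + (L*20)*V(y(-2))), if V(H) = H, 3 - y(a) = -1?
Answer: -1/67733 ≈ -1.4764e-5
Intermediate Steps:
X = -5
y(a) = 4 (y(a) = 3 - 1*(-1) = 3 + 1 = 4)
L = 1 (L = -(-5 - 1*(-2))/3 = -(-5 + 2)/3 = -⅓*(-3) = 1)
1/(-67813 + (L*20)*V(y(-2))) = 1/(-67813 + (1*20)*4) = 1/(-67813 + 20*4) = 1/(-67813 + 80) = 1/(-67733) = -1/67733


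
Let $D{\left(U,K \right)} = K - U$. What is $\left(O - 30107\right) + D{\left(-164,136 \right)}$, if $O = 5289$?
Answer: $-24518$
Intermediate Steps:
$\left(O - 30107\right) + D{\left(-164,136 \right)} = \left(5289 - 30107\right) + \left(136 - -164\right) = -24818 + \left(136 + 164\right) = -24818 + 300 = -24518$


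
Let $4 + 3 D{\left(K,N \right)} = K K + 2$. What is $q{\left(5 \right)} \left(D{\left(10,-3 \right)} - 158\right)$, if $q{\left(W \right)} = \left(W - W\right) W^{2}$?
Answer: $0$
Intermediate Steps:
$q{\left(W \right)} = 0$ ($q{\left(W \right)} = 0 W^{2} = 0$)
$D{\left(K,N \right)} = - \frac{2}{3} + \frac{K^{2}}{3}$ ($D{\left(K,N \right)} = - \frac{4}{3} + \frac{K K + 2}{3} = - \frac{4}{3} + \frac{K^{2} + 2}{3} = - \frac{4}{3} + \frac{2 + K^{2}}{3} = - \frac{4}{3} + \left(\frac{2}{3} + \frac{K^{2}}{3}\right) = - \frac{2}{3} + \frac{K^{2}}{3}$)
$q{\left(5 \right)} \left(D{\left(10,-3 \right)} - 158\right) = 0 \left(\left(- \frac{2}{3} + \frac{10^{2}}{3}\right) - 158\right) = 0 \left(\left(- \frac{2}{3} + \frac{1}{3} \cdot 100\right) - 158\right) = 0 \left(\left(- \frac{2}{3} + \frac{100}{3}\right) - 158\right) = 0 \left(\frac{98}{3} - 158\right) = 0 \left(- \frac{376}{3}\right) = 0$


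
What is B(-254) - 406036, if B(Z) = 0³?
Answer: -406036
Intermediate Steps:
B(Z) = 0
B(-254) - 406036 = 0 - 406036 = -406036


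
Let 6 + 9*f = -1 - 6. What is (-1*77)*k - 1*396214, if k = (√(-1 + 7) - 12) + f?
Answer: -3556609/9 - 77*√6 ≈ -3.9537e+5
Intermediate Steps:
f = -13/9 (f = -⅔ + (-1 - 6)/9 = -⅔ + (⅑)*(-7) = -⅔ - 7/9 = -13/9 ≈ -1.4444)
k = -121/9 + √6 (k = (√(-1 + 7) - 12) - 13/9 = (√6 - 12) - 13/9 = (-12 + √6) - 13/9 = -121/9 + √6 ≈ -10.995)
(-1*77)*k - 1*396214 = (-1*77)*(-121/9 + √6) - 1*396214 = -77*(-121/9 + √6) - 396214 = (9317/9 - 77*√6) - 396214 = -3556609/9 - 77*√6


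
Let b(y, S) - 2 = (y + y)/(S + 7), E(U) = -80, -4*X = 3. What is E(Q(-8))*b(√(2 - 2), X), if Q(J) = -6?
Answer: -160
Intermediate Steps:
X = -¾ (X = -¼*3 = -¾ ≈ -0.75000)
b(y, S) = 2 + 2*y/(7 + S) (b(y, S) = 2 + (y + y)/(S + 7) = 2 + (2*y)/(7 + S) = 2 + 2*y/(7 + S))
E(Q(-8))*b(√(2 - 2), X) = -160*(7 - ¾ + √(2 - 2))/(7 - ¾) = -160*(7 - ¾ + √0)/25/4 = -160*4*(7 - ¾ + 0)/25 = -160*4*25/(25*4) = -80*2 = -160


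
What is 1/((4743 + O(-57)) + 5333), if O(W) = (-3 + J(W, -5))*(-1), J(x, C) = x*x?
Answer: 1/6830 ≈ 0.00014641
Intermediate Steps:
J(x, C) = x**2
O(W) = 3 - W**2 (O(W) = (-3 + W**2)*(-1) = 3 - W**2)
1/((4743 + O(-57)) + 5333) = 1/((4743 + (3 - 1*(-57)**2)) + 5333) = 1/((4743 + (3 - 1*3249)) + 5333) = 1/((4743 + (3 - 3249)) + 5333) = 1/((4743 - 3246) + 5333) = 1/(1497 + 5333) = 1/6830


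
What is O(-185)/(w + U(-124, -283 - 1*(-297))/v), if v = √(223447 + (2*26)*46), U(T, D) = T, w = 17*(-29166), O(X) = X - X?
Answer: 0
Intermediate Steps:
O(X) = 0
w = -495822
v = √225839 (v = √(223447 + 52*46) = √(223447 + 2392) = √225839 ≈ 475.23)
O(-185)/(w + U(-124, -283 - 1*(-297))/v) = 0/(-495822 - 124*√225839/225839) = 0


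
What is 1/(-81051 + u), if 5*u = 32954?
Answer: -5/372301 ≈ -1.3430e-5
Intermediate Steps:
u = 32954/5 (u = (⅕)*32954 = 32954/5 ≈ 6590.8)
1/(-81051 + u) = 1/(-81051 + 32954/5) = 1/(-372301/5) = -5/372301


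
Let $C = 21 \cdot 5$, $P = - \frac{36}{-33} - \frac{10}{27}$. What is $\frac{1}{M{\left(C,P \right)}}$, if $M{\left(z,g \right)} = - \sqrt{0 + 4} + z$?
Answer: $\frac{1}{103} \approx 0.0097087$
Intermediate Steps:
$P = \frac{214}{297}$ ($P = \left(-36\right) \left(- \frac{1}{33}\right) - \frac{10}{27} = \frac{12}{11} - \frac{10}{27} = \frac{214}{297} \approx 0.72054$)
$C = 105$
$M{\left(z,g \right)} = -2 + z$ ($M{\left(z,g \right)} = - \sqrt{4} + z = \left(-1\right) 2 + z = -2 + z$)
$\frac{1}{M{\left(C,P \right)}} = \frac{1}{-2 + 105} = \frac{1}{103}$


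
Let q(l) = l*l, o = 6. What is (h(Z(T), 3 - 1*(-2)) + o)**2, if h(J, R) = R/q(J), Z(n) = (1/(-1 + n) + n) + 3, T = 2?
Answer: 48841/1296 ≈ 37.686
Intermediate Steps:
q(l) = l**2
Z(n) = 3 + n + 1/(-1 + n) (Z(n) = (n + 1/(-1 + n)) + 3 = 3 + n + 1/(-1 + n))
h(J, R) = R/J**2 (h(J, R) = R/(J**2) = R/J**2)
(h(Z(T), 3 - 1*(-2)) + o)**2 = ((3 - 1*(-2))/((-2 + 2**2 + 2*2)/(-1 + 2))**2 + 6)**2 = ((3 + 2)/((-2 + 4 + 4)/1)**2 + 6)**2 = (5/(1*6)**2 + 6)**2 = (5/6**2 + 6)**2 = (5*(1/36) + 6)**2 = (5/36 + 6)**2 = (221/36)**2 = 48841/1296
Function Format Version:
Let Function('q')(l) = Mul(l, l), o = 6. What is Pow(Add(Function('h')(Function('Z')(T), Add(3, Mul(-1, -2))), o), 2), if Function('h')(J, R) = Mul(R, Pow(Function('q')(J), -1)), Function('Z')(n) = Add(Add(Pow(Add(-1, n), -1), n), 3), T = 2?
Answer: Rational(48841, 1296) ≈ 37.686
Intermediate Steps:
Function('q')(l) = Pow(l, 2)
Function('Z')(n) = Add(3, n, Pow(Add(-1, n), -1)) (Function('Z')(n) = Add(Add(n, Pow(Add(-1, n), -1)), 3) = Add(3, n, Pow(Add(-1, n), -1)))
Function('h')(J, R) = Mul(R, Pow(J, -2)) (Function('h')(J, R) = Mul(R, Pow(Pow(J, 2), -1)) = Mul(R, Pow(J, -2)))
Pow(Add(Function('h')(Function('Z')(T), Add(3, Mul(-1, -2))), o), 2) = Pow(Add(Mul(Add(3, Mul(-1, -2)), Pow(Mul(Pow(Add(-1, 2), -1), Add(-2, Pow(2, 2), Mul(2, 2))), -2)), 6), 2) = Pow(Add(Mul(Add(3, 2), Pow(Mul(Pow(1, -1), Add(-2, 4, 4)), -2)), 6), 2) = Pow(Add(Mul(5, Pow(Mul(1, 6), -2)), 6), 2) = Pow(Add(Mul(5, Pow(6, -2)), 6), 2) = Pow(Add(Mul(5, Rational(1, 36)), 6), 2) = Pow(Add(Rational(5, 36), 6), 2) = Pow(Rational(221, 36), 2) = Rational(48841, 1296)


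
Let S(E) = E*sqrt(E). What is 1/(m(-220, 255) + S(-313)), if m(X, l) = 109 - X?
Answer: 329/30772538 + 313*I*sqrt(313)/30772538 ≈ 1.0691e-5 + 0.00017995*I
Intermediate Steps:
S(E) = E**(3/2)
1/(m(-220, 255) + S(-313)) = 1/((109 - 1*(-220)) + (-313)**(3/2)) = 1/((109 + 220) - 313*I*sqrt(313)) = 1/(329 - 313*I*sqrt(313))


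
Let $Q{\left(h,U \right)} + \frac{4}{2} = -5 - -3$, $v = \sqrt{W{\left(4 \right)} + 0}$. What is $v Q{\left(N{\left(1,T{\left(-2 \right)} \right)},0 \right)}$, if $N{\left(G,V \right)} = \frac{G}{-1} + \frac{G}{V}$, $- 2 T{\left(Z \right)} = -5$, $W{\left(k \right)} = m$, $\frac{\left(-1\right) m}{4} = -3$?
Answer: $- 8 \sqrt{3} \approx -13.856$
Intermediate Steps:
$m = 12$ ($m = \left(-4\right) \left(-3\right) = 12$)
$W{\left(k \right)} = 12$
$T{\left(Z \right)} = \frac{5}{2}$ ($T{\left(Z \right)} = \left(- \frac{1}{2}\right) \left(-5\right) = \frac{5}{2}$)
$v = 2 \sqrt{3}$ ($v = \sqrt{12 + 0} = \sqrt{12} = 2 \sqrt{3} \approx 3.4641$)
$N{\left(G,V \right)} = - G + \frac{G}{V}$ ($N{\left(G,V \right)} = G \left(-1\right) + \frac{G}{V} = - G + \frac{G}{V}$)
$Q{\left(h,U \right)} = -4$ ($Q{\left(h,U \right)} = -2 - 2 = -4$)
$v Q{\left(N{\left(1,T{\left(-2 \right)} \right)},0 \right)} = 2 \sqrt{3} \left(-4\right) = - 8 \sqrt{3}$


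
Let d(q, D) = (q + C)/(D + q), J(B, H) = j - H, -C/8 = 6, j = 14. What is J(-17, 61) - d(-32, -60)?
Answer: -1101/23 ≈ -47.870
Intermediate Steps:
C = -48 (C = -8*6 = -48)
J(B, H) = 14 - H
d(q, D) = (-48 + q)/(D + q) (d(q, D) = (q - 48)/(D + q) = (-48 + q)/(D + q))
J(-17, 61) - d(-32, -60) = (14 - 1*61) - (-48 - 32)/(-60 - 32) = (14 - 61) - (-80)/(-92) = -47 - (-1)*(-80)/92 = -47 - 1*20/23 = -47 - 20/23 = -1101/23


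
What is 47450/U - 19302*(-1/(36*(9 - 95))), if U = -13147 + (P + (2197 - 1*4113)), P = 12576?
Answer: -3609431/142588 ≈ -25.314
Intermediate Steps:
U = -2487 (U = -13147 + (12576 + (2197 - 1*4113)) = -13147 + (12576 + (2197 - 4113)) = -13147 + (12576 - 1916) = -13147 + 10660 = -2487)
47450/U - 19302*(-1/(36*(9 - 95))) = 47450/(-2487) - 19302*(-1/(36*(9 - 95))) = 47450*(-1/2487) - 19302/((-36*(-86))) = -47450/2487 - 19302/3096 = -47450/2487 - 19302*1/3096 = -47450/2487 - 3217/516 = -3609431/142588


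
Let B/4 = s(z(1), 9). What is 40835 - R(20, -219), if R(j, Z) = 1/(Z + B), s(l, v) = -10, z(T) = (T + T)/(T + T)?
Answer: 10576266/259 ≈ 40835.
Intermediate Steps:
z(T) = 1 (z(T) = (2*T)/((2*T)) = (2*T)*(1/(2*T)) = 1)
B = -40 (B = 4*(-10) = -40)
R(j, Z) = 1/(-40 + Z) (R(j, Z) = 1/(Z - 40) = 1/(-40 + Z))
40835 - R(20, -219) = 40835 - 1/(-40 - 219) = 40835 - 1/(-259) = 40835 - 1*(-1/259) = 40835 + 1/259 = 10576266/259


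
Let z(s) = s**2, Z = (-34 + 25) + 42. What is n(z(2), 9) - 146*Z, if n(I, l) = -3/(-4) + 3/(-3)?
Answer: -19273/4 ≈ -4818.3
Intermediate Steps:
Z = 33 (Z = -9 + 42 = 33)
n(I, l) = -1/4 (n(I, l) = -3*(-1/4) + 3*(-1/3) = 3/4 - 1 = -1/4)
n(z(2), 9) - 146*Z = -1/4 - 146*33 = -1/4 - 4818 = -19273/4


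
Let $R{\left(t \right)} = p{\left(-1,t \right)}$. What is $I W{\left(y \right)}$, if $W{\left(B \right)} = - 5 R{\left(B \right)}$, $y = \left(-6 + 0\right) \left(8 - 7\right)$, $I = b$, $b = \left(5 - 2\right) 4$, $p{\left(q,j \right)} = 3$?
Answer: $-180$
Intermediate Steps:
$R{\left(t \right)} = 3$
$b = 12$ ($b = 3 \cdot 4 = 12$)
$I = 12$
$y = -6$ ($y = \left(-6\right) 1 = -6$)
$W{\left(B \right)} = -15$ ($W{\left(B \right)} = \left(-5\right) 3 = -15$)
$I W{\left(y \right)} = 12 \left(-15\right) = -180$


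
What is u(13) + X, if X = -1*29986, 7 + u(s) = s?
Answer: -29980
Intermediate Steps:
u(s) = -7 + s
X = -29986
u(13) + X = (-7 + 13) - 29986 = 6 - 29986 = -29980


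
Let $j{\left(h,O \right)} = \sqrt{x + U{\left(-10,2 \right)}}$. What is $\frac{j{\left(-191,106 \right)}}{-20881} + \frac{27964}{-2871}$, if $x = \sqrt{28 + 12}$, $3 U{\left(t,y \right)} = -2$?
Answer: $- \frac{27964}{2871} - \frac{\sqrt{-6 + 18 \sqrt{10}}}{62643} \approx -9.7403$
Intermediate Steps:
$U{\left(t,y \right)} = - \frac{2}{3}$ ($U{\left(t,y \right)} = \frac{1}{3} \left(-2\right) = - \frac{2}{3}$)
$x = 2 \sqrt{10}$ ($x = \sqrt{40} = 2 \sqrt{10} \approx 6.3246$)
$j{\left(h,O \right)} = \sqrt{- \frac{2}{3} + 2 \sqrt{10}}$ ($j{\left(h,O \right)} = \sqrt{2 \sqrt{10} - \frac{2}{3}} = \sqrt{- \frac{2}{3} + 2 \sqrt{10}}$)
$\frac{j{\left(-191,106 \right)}}{-20881} + \frac{27964}{-2871} = \frac{\frac{1}{3} \sqrt{-6 + 18 \sqrt{10}}}{-20881} + \frac{27964}{-2871} = \frac{\sqrt{-6 + 18 \sqrt{10}}}{3} \left(- \frac{1}{20881}\right) + 27964 \left(- \frac{1}{2871}\right) = - \frac{\sqrt{-6 + 18 \sqrt{10}}}{62643} - \frac{27964}{2871} = - \frac{27964}{2871} - \frac{\sqrt{-6 + 18 \sqrt{10}}}{62643}$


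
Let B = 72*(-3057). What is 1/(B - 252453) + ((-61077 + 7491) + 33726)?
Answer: -9384982021/472557 ≈ -19860.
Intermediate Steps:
B = -220104
1/(B - 252453) + ((-61077 + 7491) + 33726) = 1/(-220104 - 252453) + ((-61077 + 7491) + 33726) = 1/(-472557) + (-53586 + 33726) = -1/472557 - 19860 = -9384982021/472557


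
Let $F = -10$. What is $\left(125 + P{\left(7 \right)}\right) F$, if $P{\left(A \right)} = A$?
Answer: $-1320$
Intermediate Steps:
$\left(125 + P{\left(7 \right)}\right) F = \left(125 + 7\right) \left(-10\right) = 132 \left(-10\right) = -1320$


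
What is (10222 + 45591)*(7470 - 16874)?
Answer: -524865452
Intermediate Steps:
(10222 + 45591)*(7470 - 16874) = 55813*(-9404) = -524865452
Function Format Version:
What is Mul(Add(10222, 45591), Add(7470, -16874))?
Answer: -524865452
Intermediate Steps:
Mul(Add(10222, 45591), Add(7470, -16874)) = Mul(55813, -9404) = -524865452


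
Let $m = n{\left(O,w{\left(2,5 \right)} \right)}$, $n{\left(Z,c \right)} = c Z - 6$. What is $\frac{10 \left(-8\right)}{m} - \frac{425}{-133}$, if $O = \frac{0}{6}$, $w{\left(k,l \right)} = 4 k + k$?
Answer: $\frac{6595}{399} \approx 16.529$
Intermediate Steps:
$w{\left(k,l \right)} = 5 k$
$O = 0$ ($O = 0 \cdot \frac{1}{6} = 0$)
$n{\left(Z,c \right)} = -6 + Z c$ ($n{\left(Z,c \right)} = Z c - 6 = -6 + Z c$)
$m = -6$ ($m = -6 + 0 \cdot 5 \cdot 2 = -6 + 0 \cdot 10 = -6 + 0 = -6$)
$\frac{10 \left(-8\right)}{m} - \frac{425}{-133} = \frac{10 \left(-8\right)}{-6} - \frac{425}{-133} = \left(-80\right) \left(- \frac{1}{6}\right) - - \frac{425}{133} = \frac{40}{3} + \frac{425}{133} = \frac{6595}{399}$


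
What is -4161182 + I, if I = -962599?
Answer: -5123781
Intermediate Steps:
-4161182 + I = -4161182 - 962599 = -5123781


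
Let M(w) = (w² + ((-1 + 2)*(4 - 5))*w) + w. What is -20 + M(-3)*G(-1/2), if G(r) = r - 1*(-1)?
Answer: -31/2 ≈ -15.500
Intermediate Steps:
M(w) = w² (M(w) = (w² + (1*(-1))*w) + w = (w² - w) + w = w²)
G(r) = 1 + r (G(r) = r + 1 = 1 + r)
-20 + M(-3)*G(-1/2) = -20 + (-3)²*(1 - 1/2) = -20 + 9*(1 - 1*½) = -20 + 9*(1 - ½) = -20 + 9*(½) = -20 + 9/2 = -31/2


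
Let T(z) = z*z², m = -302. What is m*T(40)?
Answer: -19328000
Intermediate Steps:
T(z) = z³
m*T(40) = -302*40³ = -302*64000 = -19328000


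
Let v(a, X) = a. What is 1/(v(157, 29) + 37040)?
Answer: 1/37197 ≈ 2.6884e-5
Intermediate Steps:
1/(v(157, 29) + 37040) = 1/(157 + 37040) = 1/37197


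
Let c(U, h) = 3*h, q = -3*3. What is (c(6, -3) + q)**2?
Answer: 324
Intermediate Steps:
q = -9 (q = -3*3 = -9)
(c(6, -3) + q)**2 = (3*(-3) - 9)**2 = (-9 - 9)**2 = (-18)**2 = 324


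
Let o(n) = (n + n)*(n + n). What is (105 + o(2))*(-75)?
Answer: -9075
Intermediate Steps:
o(n) = 4*n² (o(n) = (2*n)*(2*n) = 4*n²)
(105 + o(2))*(-75) = (105 + 4*2²)*(-75) = (105 + 4*4)*(-75) = (105 + 16)*(-75) = 121*(-75) = -9075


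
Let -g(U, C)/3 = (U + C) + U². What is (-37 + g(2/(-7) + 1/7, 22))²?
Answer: 25290841/2401 ≈ 10533.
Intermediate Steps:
g(U, C) = -3*C - 3*U - 3*U² (g(U, C) = -3*((U + C) + U²) = -3*((C + U) + U²) = -3*(C + U + U²) = -3*C - 3*U - 3*U²)
(-37 + g(2/(-7) + 1/7, 22))² = (-37 + (-3*22 - 3*(2/(-7) + 1/7) - 3*(2/(-7) + 1/7)²))² = (-37 + (-66 - 3*(2*(-⅐) + 1*(⅐)) - 3*(2*(-⅐) + 1*(⅐))²))² = (-37 + (-66 - 3*(-2/7 + ⅐) - 3*(-2/7 + ⅐)²))² = (-37 + (-66 - 3*(-⅐) - 3*(-⅐)²))² = (-37 + (-66 + 3/7 - 3*1/49))² = (-37 + (-66 + 3/7 - 3/49))² = (-37 - 3216/49)² = (-5029/49)² = 25290841/2401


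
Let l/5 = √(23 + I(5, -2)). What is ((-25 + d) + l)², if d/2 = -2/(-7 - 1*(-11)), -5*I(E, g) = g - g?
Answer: 1251 - 260*√23 ≈ 4.0838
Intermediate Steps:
I(E, g) = 0 (I(E, g) = -(g - g)/5 = -⅕*0 = 0)
d = -1 (d = 2*(-2/(-7 - 1*(-11))) = 2*(-2/(-7 + 11)) = 2*(-2/4) = 2*(-2*¼) = 2*(-½) = -1)
l = 5*√23 (l = 5*√(23 + 0) = 5*√23 ≈ 23.979)
((-25 + d) + l)² = ((-25 - 1) + 5*√23)² = (-26 + 5*√23)²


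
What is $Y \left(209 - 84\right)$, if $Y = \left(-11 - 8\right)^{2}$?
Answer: $45125$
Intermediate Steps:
$Y = 361$ ($Y = \left(-19\right)^{2} = 361$)
$Y \left(209 - 84\right) = 361 \left(209 - 84\right) = 361 \cdot 125 = 45125$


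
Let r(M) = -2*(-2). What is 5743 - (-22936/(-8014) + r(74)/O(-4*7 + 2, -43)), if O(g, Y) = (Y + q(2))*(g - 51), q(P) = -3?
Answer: 40734290129/7096397 ≈ 5740.1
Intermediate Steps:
r(M) = 4
O(g, Y) = (-51 + g)*(-3 + Y) (O(g, Y) = (Y - 3)*(g - 51) = (-3 + Y)*(-51 + g) = (-51 + g)*(-3 + Y))
5743 - (-22936/(-8014) + r(74)/O(-4*7 + 2, -43)) = 5743 - (-22936/(-8014) + 4/(153 - 51*(-43) - 3*(-4*7 + 2) - 43*(-4*7 + 2))) = 5743 - (-22936*(-1/8014) + 4/(153 + 2193 - 3*(-28 + 2) - 43*(-28 + 2))) = 5743 - (11468/4007 + 4/(153 + 2193 - 3*(-26) - 43*(-26))) = 5743 - (11468/4007 + 4/(153 + 2193 + 78 + 1118)) = 5743 - (11468/4007 + 4/3542) = 5743 - (11468/4007 + 4*(1/3542)) = 5743 - (11468/4007 + 2/1771) = 5743 - 1*20317842/7096397 = 5743 - 20317842/7096397 = 40734290129/7096397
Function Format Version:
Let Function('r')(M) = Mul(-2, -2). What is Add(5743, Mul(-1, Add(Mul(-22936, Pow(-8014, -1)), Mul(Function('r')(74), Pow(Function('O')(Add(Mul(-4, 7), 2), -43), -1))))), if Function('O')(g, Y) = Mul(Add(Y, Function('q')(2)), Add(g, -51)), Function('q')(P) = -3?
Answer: Rational(40734290129, 7096397) ≈ 5740.1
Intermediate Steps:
Function('r')(M) = 4
Function('O')(g, Y) = Mul(Add(-51, g), Add(-3, Y)) (Function('O')(g, Y) = Mul(Add(Y, -3), Add(g, -51)) = Mul(Add(-3, Y), Add(-51, g)) = Mul(Add(-51, g), Add(-3, Y)))
Add(5743, Mul(-1, Add(Mul(-22936, Pow(-8014, -1)), Mul(Function('r')(74), Pow(Function('O')(Add(Mul(-4, 7), 2), -43), -1))))) = Add(5743, Mul(-1, Add(Mul(-22936, Pow(-8014, -1)), Mul(4, Pow(Add(153, Mul(-51, -43), Mul(-3, Add(Mul(-4, 7), 2)), Mul(-43, Add(Mul(-4, 7), 2))), -1))))) = Add(5743, Mul(-1, Add(Mul(-22936, Rational(-1, 8014)), Mul(4, Pow(Add(153, 2193, Mul(-3, Add(-28, 2)), Mul(-43, Add(-28, 2))), -1))))) = Add(5743, Mul(-1, Add(Rational(11468, 4007), Mul(4, Pow(Add(153, 2193, Mul(-3, -26), Mul(-43, -26)), -1))))) = Add(5743, Mul(-1, Add(Rational(11468, 4007), Mul(4, Pow(Add(153, 2193, 78, 1118), -1))))) = Add(5743, Mul(-1, Add(Rational(11468, 4007), Mul(4, Pow(3542, -1))))) = Add(5743, Mul(-1, Add(Rational(11468, 4007), Mul(4, Rational(1, 3542))))) = Add(5743, Mul(-1, Add(Rational(11468, 4007), Rational(2, 1771)))) = Add(5743, Mul(-1, Rational(20317842, 7096397))) = Add(5743, Rational(-20317842, 7096397)) = Rational(40734290129, 7096397)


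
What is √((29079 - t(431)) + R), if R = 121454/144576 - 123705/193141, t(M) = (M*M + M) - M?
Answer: I*√212098418904793451087798/1163481384 ≈ 395.83*I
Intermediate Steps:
t(M) = M² (t(M) = (M² + M) - M = (M + M²) - M = M²)
R = 2786486467/13961776608 (R = 121454*(1/144576) - 123705*1/193141 = 60727/72288 - 123705/193141 = 2786486467/13961776608 ≈ 0.19958)
√((29079 - t(431)) + R) = √((29079 - 1*431²) + 2786486467/13961776608) = √((29079 - 1*185761) + 2786486467/13961776608) = √((29079 - 185761) + 2786486467/13961776608) = √(-156682 + 2786486467/13961776608) = √(-2187556296008189/13961776608) = I*√212098418904793451087798/1163481384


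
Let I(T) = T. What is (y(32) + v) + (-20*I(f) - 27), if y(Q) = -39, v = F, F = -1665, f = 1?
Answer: -1751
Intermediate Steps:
v = -1665
(y(32) + v) + (-20*I(f) - 27) = (-39 - 1665) + (-20*1 - 27) = -1704 + (-20 - 27) = -1704 - 47 = -1751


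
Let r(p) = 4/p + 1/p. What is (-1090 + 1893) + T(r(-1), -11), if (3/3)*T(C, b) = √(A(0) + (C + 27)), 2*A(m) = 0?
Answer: 803 + √22 ≈ 807.69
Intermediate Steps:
r(p) = 5/p (r(p) = 4/p + 1/p = 5/p)
A(m) = 0 (A(m) = (½)*0 = 0)
T(C, b) = √(27 + C) (T(C, b) = √(0 + (C + 27)) = √(0 + (27 + C)) = √(27 + C))
(-1090 + 1893) + T(r(-1), -11) = (-1090 + 1893) + √(27 + 5/(-1)) = 803 + √(27 + 5*(-1)) = 803 + √(27 - 5) = 803 + √22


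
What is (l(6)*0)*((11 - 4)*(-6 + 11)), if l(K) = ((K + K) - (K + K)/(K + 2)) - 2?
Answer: 0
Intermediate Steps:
l(K) = -2 + 2*K - 2*K/(2 + K) (l(K) = (2*K - 2*K/(2 + K)) - 2 = -2 + 2*K - 2*K/(2 + K))
(l(6)*0)*((11 - 4)*(-6 + 11)) = ((2*(-2 + 6²)/(2 + 6))*0)*((11 - 4)*(-6 + 11)) = ((2*(-2 + 36)/8)*0)*(7*5) = ((2*(⅛)*34)*0)*35 = ((17/2)*0)*35 = 0*35 = 0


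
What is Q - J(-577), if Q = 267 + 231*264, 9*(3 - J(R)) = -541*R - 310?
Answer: 287693/3 ≈ 95898.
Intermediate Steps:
J(R) = 337/9 + 541*R/9 (J(R) = 3 - (-541*R - 310)/9 = 3 - (-310 - 541*R)/9 = 3 + (310/9 + 541*R/9) = 337/9 + 541*R/9)
Q = 61251 (Q = 267 + 60984 = 61251)
Q - J(-577) = 61251 - (337/9 + (541/9)*(-577)) = 61251 - (337/9 - 312157/9) = 61251 - 1*(-103940/3) = 61251 + 103940/3 = 287693/3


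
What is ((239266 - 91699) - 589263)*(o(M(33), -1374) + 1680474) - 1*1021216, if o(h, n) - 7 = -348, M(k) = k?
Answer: -742109046784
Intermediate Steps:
o(h, n) = -341 (o(h, n) = 7 - 348 = -341)
((239266 - 91699) - 589263)*(o(M(33), -1374) + 1680474) - 1*1021216 = ((239266 - 91699) - 589263)*(-341 + 1680474) - 1*1021216 = (147567 - 589263)*1680133 - 1021216 = -441696*1680133 - 1021216 = -742108025568 - 1021216 = -742109046784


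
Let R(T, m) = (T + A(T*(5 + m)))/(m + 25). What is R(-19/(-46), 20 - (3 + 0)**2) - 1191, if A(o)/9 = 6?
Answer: -1969793/1656 ≈ -1189.5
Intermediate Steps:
A(o) = 54 (A(o) = 9*6 = 54)
R(T, m) = (54 + T)/(25 + m) (R(T, m) = (T + 54)/(m + 25) = (54 + T)/(25 + m))
R(-19/(-46), 20 - (3 + 0)**2) - 1191 = (54 - 19/(-46))/(25 + (20 - (3 + 0)**2)) - 1191 = (54 - 19*(-1/46))/(25 + (20 - 1*3**2)) - 1191 = (54 + 19/46)/(25 + (20 - 1*9)) - 1191 = (2503/46)/(25 + (20 - 9)) - 1191 = (2503/46)/(25 + 11) - 1191 = (2503/46)/36 - 1191 = (1/36)*(2503/46) - 1191 = 2503/1656 - 1191 = -1969793/1656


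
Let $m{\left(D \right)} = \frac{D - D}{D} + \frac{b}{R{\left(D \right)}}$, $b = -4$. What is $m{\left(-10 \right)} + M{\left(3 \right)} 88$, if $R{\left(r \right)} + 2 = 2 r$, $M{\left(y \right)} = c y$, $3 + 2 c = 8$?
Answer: $\frac{7262}{11} \approx 660.18$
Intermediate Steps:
$c = \frac{5}{2}$ ($c = - \frac{3}{2} + \frac{1}{2} \cdot 8 = - \frac{3}{2} + 4 = \frac{5}{2} \approx 2.5$)
$M{\left(y \right)} = \frac{5 y}{2}$
$R{\left(r \right)} = -2 + 2 r$
$m{\left(D \right)} = - \frac{4}{-2 + 2 D}$ ($m{\left(D \right)} = \frac{D - D}{D} - \frac{4}{-2 + 2 D} = \frac{0}{D} - \frac{4}{-2 + 2 D} = 0 - \frac{4}{-2 + 2 D} = - \frac{4}{-2 + 2 D}$)
$m{\left(-10 \right)} + M{\left(3 \right)} 88 = - \frac{2}{-1 - 10} + \frac{5}{2} \cdot 3 \cdot 88 = - \frac{2}{-11} + \frac{15}{2} \cdot 88 = \left(-2\right) \left(- \frac{1}{11}\right) + 660 = \frac{2}{11} + 660 = \frac{7262}{11}$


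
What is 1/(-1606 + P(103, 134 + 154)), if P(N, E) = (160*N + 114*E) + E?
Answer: 1/47994 ≈ 2.0836e-5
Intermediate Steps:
P(N, E) = 115*E + 160*N (P(N, E) = (114*E + 160*N) + E = 115*E + 160*N)
1/(-1606 + P(103, 134 + 154)) = 1/(-1606 + (115*(134 + 154) + 160*103)) = 1/(-1606 + (115*288 + 16480)) = 1/(-1606 + (33120 + 16480)) = 1/(-1606 + 49600) = 1/47994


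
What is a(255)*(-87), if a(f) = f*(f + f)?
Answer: -11314350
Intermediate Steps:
a(f) = 2*f² (a(f) = f*(2*f) = 2*f²)
a(255)*(-87) = (2*255²)*(-87) = (2*65025)*(-87) = 130050*(-87) = -11314350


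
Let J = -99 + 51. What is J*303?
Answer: -14544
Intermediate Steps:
J = -48
J*303 = -48*303 = -14544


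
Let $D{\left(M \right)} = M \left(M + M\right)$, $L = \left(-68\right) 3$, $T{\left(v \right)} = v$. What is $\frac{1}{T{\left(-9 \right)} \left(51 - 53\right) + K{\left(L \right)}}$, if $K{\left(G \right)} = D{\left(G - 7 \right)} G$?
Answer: $- \frac{1}{18164550} \approx -5.5052 \cdot 10^{-8}$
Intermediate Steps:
$L = -204$
$D{\left(M \right)} = 2 M^{2}$ ($D{\left(M \right)} = M 2 M = 2 M^{2}$)
$K{\left(G \right)} = 2 G \left(-7 + G\right)^{2}$ ($K{\left(G \right)} = 2 \left(G - 7\right)^{2} G = 2 \left(-7 + G\right)^{2} G = 2 G \left(-7 + G\right)^{2}$)
$\frac{1}{T{\left(-9 \right)} \left(51 - 53\right) + K{\left(L \right)}} = \frac{1}{- 9 \left(51 - 53\right) + 2 \left(-204\right) \left(-7 - 204\right)^{2}} = \frac{1}{\left(-9\right) \left(-2\right) + 2 \left(-204\right) \left(-211\right)^{2}} = \frac{1}{18 + 2 \left(-204\right) 44521} = \frac{1}{18 - 18164568} = \frac{1}{-18164550} = - \frac{1}{18164550}$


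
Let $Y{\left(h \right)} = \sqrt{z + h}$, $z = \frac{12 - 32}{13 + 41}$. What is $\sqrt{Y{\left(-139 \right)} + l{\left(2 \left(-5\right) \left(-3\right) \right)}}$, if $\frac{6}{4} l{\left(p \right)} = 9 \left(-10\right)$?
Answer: $\frac{\sqrt{-540 + i \sqrt{11289}}}{3} \approx 0.75842 + 7.783 i$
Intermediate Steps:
$z = - \frac{10}{27}$ ($z = - \frac{20}{54} = \left(-20\right) \frac{1}{54} = - \frac{10}{27} \approx -0.37037$)
$Y{\left(h \right)} = \sqrt{- \frac{10}{27} + h}$
$l{\left(p \right)} = -60$ ($l{\left(p \right)} = \frac{2 \cdot 9 \left(-10\right)}{3} = \frac{2}{3} \left(-90\right) = -60$)
$\sqrt{Y{\left(-139 \right)} + l{\left(2 \left(-5\right) \left(-3\right) \right)}} = \sqrt{\frac{\sqrt{-30 + 81 \left(-139\right)}}{9} - 60} = \sqrt{\frac{\sqrt{-30 - 11259}}{9} - 60} = \sqrt{\frac{\sqrt{-11289}}{9} - 60} = \sqrt{\frac{i \sqrt{11289}}{9} - 60} = \sqrt{-60 + \frac{i \sqrt{11289}}{9}}$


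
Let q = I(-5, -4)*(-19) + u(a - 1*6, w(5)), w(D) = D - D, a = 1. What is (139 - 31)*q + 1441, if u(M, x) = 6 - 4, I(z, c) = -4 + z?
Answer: 20125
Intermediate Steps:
w(D) = 0
u(M, x) = 2
q = 173 (q = (-4 - 5)*(-19) + 2 = -9*(-19) + 2 = 171 + 2 = 173)
(139 - 31)*q + 1441 = (139 - 31)*173 + 1441 = 108*173 + 1441 = 18684 + 1441 = 20125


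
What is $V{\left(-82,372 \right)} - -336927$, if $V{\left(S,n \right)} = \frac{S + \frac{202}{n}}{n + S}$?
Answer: $\frac{18173827229}{53940} \approx 3.3693 \cdot 10^{5}$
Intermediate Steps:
$V{\left(S,n \right)} = \frac{S + \frac{202}{n}}{S + n}$
$V{\left(-82,372 \right)} - -336927 = \frac{202 - 30504}{372 \left(-82 + 372\right)} - -336927 = \frac{202 - 30504}{372 \cdot 290} + 336927 = \frac{1}{372} \cdot \frac{1}{290} \left(-30302\right) + 336927 = - \frac{15151}{53940} + 336927 = \frac{18173827229}{53940}$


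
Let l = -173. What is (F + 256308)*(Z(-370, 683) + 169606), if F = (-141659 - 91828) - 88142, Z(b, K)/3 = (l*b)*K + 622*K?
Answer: -8661602094254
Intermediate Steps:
Z(b, K) = 1866*K - 519*K*b (Z(b, K) = 3*((-173*b)*K + 622*K) = 3*(-173*K*b + 622*K) = 3*(622*K - 173*K*b) = 1866*K - 519*K*b)
F = -321629 (F = -233487 - 88142 = -321629)
(F + 256308)*(Z(-370, 683) + 169606) = (-321629 + 256308)*(3*683*(622 - 173*(-370)) + 169606) = -65321*(3*683*(622 + 64010) + 169606) = -65321*(3*683*64632 + 169606) = -65321*(132430968 + 169606) = -65321*132600574 = -8661602094254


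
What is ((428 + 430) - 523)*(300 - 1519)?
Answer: -408365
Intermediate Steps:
((428 + 430) - 523)*(300 - 1519) = (858 - 523)*(-1219) = 335*(-1219) = -408365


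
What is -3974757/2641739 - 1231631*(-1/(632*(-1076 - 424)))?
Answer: -7021717282309/2504368572000 ≈ -2.8038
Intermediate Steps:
-3974757/2641739 - 1231631*(-1/(632*(-1076 - 424))) = -3974757*1/2641739 - 1231631/((-632*(-1500))) = -3974757/2641739 - 1231631/948000 = -7021717282309/2504368572000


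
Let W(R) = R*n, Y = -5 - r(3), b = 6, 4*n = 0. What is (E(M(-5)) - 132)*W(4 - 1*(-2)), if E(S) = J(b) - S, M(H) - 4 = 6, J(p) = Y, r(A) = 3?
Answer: 0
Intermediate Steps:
n = 0 (n = (1/4)*0 = 0)
Y = -8 (Y = -5 - 1*3 = -5 - 3 = -8)
W(R) = 0 (W(R) = R*0 = 0)
J(p) = -8
M(H) = 10 (M(H) = 4 + 6 = 10)
E(S) = -8 - S
(E(M(-5)) - 132)*W(4 - 1*(-2)) = ((-8 - 1*10) - 132)*0 = ((-8 - 10) - 132)*0 = (-18 - 132)*0 = -150*0 = 0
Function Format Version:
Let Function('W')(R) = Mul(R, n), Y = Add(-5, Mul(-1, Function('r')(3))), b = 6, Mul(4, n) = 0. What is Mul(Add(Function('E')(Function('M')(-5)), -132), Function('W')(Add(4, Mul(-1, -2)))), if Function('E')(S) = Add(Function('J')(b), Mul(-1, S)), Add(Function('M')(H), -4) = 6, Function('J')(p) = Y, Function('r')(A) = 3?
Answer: 0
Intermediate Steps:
n = 0 (n = Mul(Rational(1, 4), 0) = 0)
Y = -8 (Y = Add(-5, Mul(-1, 3)) = Add(-5, -3) = -8)
Function('W')(R) = 0 (Function('W')(R) = Mul(R, 0) = 0)
Function('J')(p) = -8
Function('M')(H) = 10 (Function('M')(H) = Add(4, 6) = 10)
Function('E')(S) = Add(-8, Mul(-1, S))
Mul(Add(Function('E')(Function('M')(-5)), -132), Function('W')(Add(4, Mul(-1, -2)))) = Mul(Add(Add(-8, Mul(-1, 10)), -132), 0) = Mul(Add(Add(-8, -10), -132), 0) = Mul(Add(-18, -132), 0) = Mul(-150, 0) = 0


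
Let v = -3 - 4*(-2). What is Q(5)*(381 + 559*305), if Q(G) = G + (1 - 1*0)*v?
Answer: 1708760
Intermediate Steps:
v = 5 (v = -3 + 8 = 5)
Q(G) = 5 + G (Q(G) = G + (1 - 1*0)*5 = G + (1 + 0)*5 = G + 1*5 = G + 5 = 5 + G)
Q(5)*(381 + 559*305) = (5 + 5)*(381 + 559*305) = 10*(381 + 170495) = 10*170876 = 1708760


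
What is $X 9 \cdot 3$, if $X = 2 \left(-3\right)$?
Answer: $-162$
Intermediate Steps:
$X = -6$
$X 9 \cdot 3 = \left(-6\right) 9 \cdot 3 = \left(-54\right) 3 = -162$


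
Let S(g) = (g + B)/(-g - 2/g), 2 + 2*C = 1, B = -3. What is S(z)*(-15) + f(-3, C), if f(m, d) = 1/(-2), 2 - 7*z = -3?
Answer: -841/82 ≈ -10.256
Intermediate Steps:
z = 5/7 (z = 2/7 - ⅐*(-3) = 2/7 + 3/7 = 5/7 ≈ 0.71429)
C = -½ (C = -1 + (½)*1 = -1 + ½ = -½ ≈ -0.50000)
f(m, d) = -½ (f(m, d) = 1*(-½) = -½)
S(g) = (-3 + g)/(-g - 2/g) (S(g) = (g - 3)/(-g - 2/g) = (-3 + g)/(-g - 2/g))
S(z)*(-15) + f(-3, C) = (5*(3 - 1*5/7)/(7*(2 + (5/7)²)))*(-15) - ½ = (5*(3 - 5/7)/(7*(2 + 25/49)))*(-15) - ½ = ((5/7)*(16/7)/(123/49))*(-15) - ½ = ((5/7)*(49/123)*(16/7))*(-15) - ½ = (80/123)*(-15) - ½ = -400/41 - ½ = -841/82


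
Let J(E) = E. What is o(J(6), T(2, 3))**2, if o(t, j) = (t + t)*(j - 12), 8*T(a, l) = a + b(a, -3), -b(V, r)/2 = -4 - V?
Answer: 15129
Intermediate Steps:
b(V, r) = 8 + 2*V (b(V, r) = -2*(-4 - V) = 8 + 2*V)
T(a, l) = 1 + 3*a/8 (T(a, l) = (a + (8 + 2*a))/8 = (8 + 3*a)/8 = 1 + 3*a/8)
o(t, j) = 2*t*(-12 + j) (o(t, j) = (2*t)*(-12 + j) = 2*t*(-12 + j))
o(J(6), T(2, 3))**2 = (2*6*(-12 + (1 + (3/8)*2)))**2 = (2*6*(-12 + (1 + 3/4)))**2 = (2*6*(-12 + 7/4))**2 = (2*6*(-41/4))**2 = (-123)**2 = 15129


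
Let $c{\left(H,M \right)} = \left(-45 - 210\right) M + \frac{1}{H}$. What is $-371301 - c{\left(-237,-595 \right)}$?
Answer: $- \frac{123957161}{237} \approx -5.2303 \cdot 10^{5}$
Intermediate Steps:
$c{\left(H,M \right)} = \frac{1}{H} - 255 M$ ($c{\left(H,M \right)} = - 255 M + \frac{1}{H} = \frac{1}{H} - 255 M$)
$-371301 - c{\left(-237,-595 \right)} = -371301 - \left(\frac{1}{-237} - -151725\right) = -371301 - \left(- \frac{1}{237} + 151725\right) = -371301 - \frac{35958824}{237} = - \frac{123957161}{237}$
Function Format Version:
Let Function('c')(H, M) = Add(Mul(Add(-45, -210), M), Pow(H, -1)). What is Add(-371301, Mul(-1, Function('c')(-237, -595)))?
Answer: Rational(-123957161, 237) ≈ -5.2303e+5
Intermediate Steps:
Function('c')(H, M) = Add(Pow(H, -1), Mul(-255, M)) (Function('c')(H, M) = Add(Mul(-255, M), Pow(H, -1)) = Add(Pow(H, -1), Mul(-255, M)))
Add(-371301, Mul(-1, Function('c')(-237, -595))) = Add(-371301, Mul(-1, Add(Pow(-237, -1), Mul(-255, -595)))) = Add(-371301, Mul(-1, Add(Rational(-1, 237), 151725))) = Add(-371301, Mul(-1, Rational(35958824, 237))) = Add(-371301, Rational(-35958824, 237)) = Rational(-123957161, 237)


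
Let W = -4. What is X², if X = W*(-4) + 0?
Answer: 256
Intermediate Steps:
X = 16 (X = -4*(-4) + 0 = 16 + 0 = 16)
X² = 16² = 256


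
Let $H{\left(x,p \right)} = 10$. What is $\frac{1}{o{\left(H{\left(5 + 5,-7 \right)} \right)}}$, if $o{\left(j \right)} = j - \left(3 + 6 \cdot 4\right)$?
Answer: $- \frac{1}{17} \approx -0.058824$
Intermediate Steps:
$o{\left(j \right)} = -27 + j$ ($o{\left(j \right)} = j - \left(3 + 24\right) = j - 27 = -27 + j$)
$\frac{1}{o{\left(H{\left(5 + 5,-7 \right)} \right)}} = \frac{1}{-27 + 10} = \frac{1}{-17} = - \frac{1}{17}$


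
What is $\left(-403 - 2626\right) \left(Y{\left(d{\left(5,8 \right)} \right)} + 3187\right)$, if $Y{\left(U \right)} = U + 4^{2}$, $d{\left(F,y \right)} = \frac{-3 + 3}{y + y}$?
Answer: $-9701887$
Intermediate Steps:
$d{\left(F,y \right)} = 0$ ($d{\left(F,y \right)} = \frac{0}{2 y} = 0 \frac{1}{2 y} = 0$)
$Y{\left(U \right)} = 16 + U$ ($Y{\left(U \right)} = U + 16 = 16 + U$)
$\left(-403 - 2626\right) \left(Y{\left(d{\left(5,8 \right)} \right)} + 3187\right) = \left(-403 - 2626\right) \left(\left(16 + 0\right) + 3187\right) = - 3029 \left(16 + 3187\right) = \left(-3029\right) 3203 = -9701887$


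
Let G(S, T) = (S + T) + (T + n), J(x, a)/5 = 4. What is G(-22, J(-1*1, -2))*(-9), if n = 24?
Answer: -378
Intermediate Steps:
J(x, a) = 20 (J(x, a) = 5*4 = 20)
G(S, T) = 24 + S + 2*T (G(S, T) = (S + T) + (T + 24) = (S + T) + (24 + T) = 24 + S + 2*T)
G(-22, J(-1*1, -2))*(-9) = (24 - 22 + 2*20)*(-9) = (24 - 22 + 40)*(-9) = 42*(-9) = -378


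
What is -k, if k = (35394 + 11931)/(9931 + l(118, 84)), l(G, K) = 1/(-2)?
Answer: -94650/19861 ≈ -4.7656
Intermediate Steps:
l(G, K) = -½
k = 94650/19861 (k = (35394 + 11931)/(9931 - ½) = 47325/(19861/2) = 47325*(2/19861) = 94650/19861 ≈ 4.7656)
-k = -1*94650/19861 = -94650/19861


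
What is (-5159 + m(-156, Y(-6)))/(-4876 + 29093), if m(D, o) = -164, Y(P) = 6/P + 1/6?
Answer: -5323/24217 ≈ -0.21980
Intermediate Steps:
Y(P) = 1/6 + 6/P (Y(P) = 6/P + 1*(1/6) = 6/P + 1/6 = 1/6 + 6/P)
(-5159 + m(-156, Y(-6)))/(-4876 + 29093) = (-5159 - 164)/(-4876 + 29093) = -5323/24217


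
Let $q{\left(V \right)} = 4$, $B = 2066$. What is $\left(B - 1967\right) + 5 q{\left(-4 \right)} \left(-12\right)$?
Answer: $-141$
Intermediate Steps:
$\left(B - 1967\right) + 5 q{\left(-4 \right)} \left(-12\right) = \left(2066 - 1967\right) + 5 \cdot 4 \left(-12\right) = 99 + 20 \left(-12\right) = 99 - 240 = -141$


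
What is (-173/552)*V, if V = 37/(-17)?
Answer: 6401/9384 ≈ 0.68212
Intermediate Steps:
V = -37/17 (V = 37*(-1/17) = -37/17 ≈ -2.1765)
(-173/552)*V = -173/552*(-37/17) = 6401/9384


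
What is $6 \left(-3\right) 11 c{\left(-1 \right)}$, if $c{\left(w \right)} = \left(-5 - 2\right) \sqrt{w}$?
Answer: $1386 i \approx 1386.0 i$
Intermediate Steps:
$c{\left(w \right)} = - 7 \sqrt{w}$ ($c{\left(w \right)} = \left(-5 - 2\right) \sqrt{w} = - 7 \sqrt{w}$)
$6 \left(-3\right) 11 c{\left(-1 \right)} = 6 \left(-3\right) 11 \left(- 7 \sqrt{-1}\right) = \left(-18\right) 11 \left(- 7 i\right) = - 198 \left(- 7 i\right) = 1386 i$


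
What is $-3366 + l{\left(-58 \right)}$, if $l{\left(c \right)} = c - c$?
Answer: $-3366$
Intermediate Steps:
$l{\left(c \right)} = 0$
$-3366 + l{\left(-58 \right)} = -3366 + 0 = -3366$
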